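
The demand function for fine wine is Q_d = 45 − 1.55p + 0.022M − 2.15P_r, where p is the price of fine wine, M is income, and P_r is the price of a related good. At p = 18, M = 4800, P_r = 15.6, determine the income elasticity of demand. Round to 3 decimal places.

Substituting, Q_d = 45 − 1.55(18) + 0.022(4800) − 2.15(15.6) = 45 − 27.9 + 105.6 − 33.54 = 89.16.
∂Q_d/∂M = +0.022, so E_I = 0.022·(4800/89.16) ≈ 1.184.
E_I > 1: normal good (luxury).

1.184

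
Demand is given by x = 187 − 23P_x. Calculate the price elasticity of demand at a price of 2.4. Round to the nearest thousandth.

At P_x = 2.4, x = 131.8.
dx/dP_x = −23.
Point elasticity E = (dx/dP_x)·(P_x/x) = -23 × 2.4/131.8 ≈ -0.419.
|E| < 1, so demand is inelastic at this price.

-0.419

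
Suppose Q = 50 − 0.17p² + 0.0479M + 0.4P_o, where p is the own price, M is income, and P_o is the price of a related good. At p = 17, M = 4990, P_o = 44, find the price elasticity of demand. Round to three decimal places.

Evaluating quantity at (p, M, P_o) gives Q = 50 − 0.17(17)² + 0.0479(4990) + 0.4(44) = 50 − 49.13 + 239.021 + 17.6 = 257.491.
∂Q/∂p = −2·0.17·p = -5.78, so E_p = -5.78·(17/257.491) ≈ -0.382.
|E_p| < 1: demand is inelastic.

-0.382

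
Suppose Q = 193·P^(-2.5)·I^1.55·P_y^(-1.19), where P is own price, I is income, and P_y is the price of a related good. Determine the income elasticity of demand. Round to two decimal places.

1.55

For a Cobb–Douglas (constant-elasticity) form Q = A·I^α·…, the elasticity with respect to I equals the exponent α at every point.
Here the exponent on I is 1.55, so the income elasticity of demand is 1.55.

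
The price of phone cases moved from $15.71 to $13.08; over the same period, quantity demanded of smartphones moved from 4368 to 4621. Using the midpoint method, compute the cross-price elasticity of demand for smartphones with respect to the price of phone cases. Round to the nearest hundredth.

-0.31

%ΔQ_x = (4621 − 4368)/[(4368+4621)/2] = 253/4494.5 ≈ 0.0563.
%ΔP_y = (13.08 − 15.71)/[(15.71+13.08)/2] ≈ -0.1827.
E_xy = 0.0563/-0.1827 ≈ -0.31.
E_xy < 0, so smartphones and phone cases are complements.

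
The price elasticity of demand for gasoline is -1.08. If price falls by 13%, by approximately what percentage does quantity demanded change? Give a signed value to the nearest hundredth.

14.04

%ΔQ ≈ E × %ΔP = (-1.08) × (-13%) = 14.04%.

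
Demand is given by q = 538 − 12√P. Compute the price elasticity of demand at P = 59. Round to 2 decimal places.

-0.10

At P = 59, q = 445.8263.
dq/dP = −12/(2√P) = −12/(2·7.6811).
Point elasticity E = (dq/dP)·(P/q) = -0.7811 × 59/445.8263 ≈ -0.10.
|E| < 1, so demand is inelastic at this price.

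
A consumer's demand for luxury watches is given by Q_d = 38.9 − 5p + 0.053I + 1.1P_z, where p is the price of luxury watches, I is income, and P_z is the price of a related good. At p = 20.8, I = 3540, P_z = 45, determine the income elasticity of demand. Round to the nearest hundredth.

1.09

Substituting, Q_d = 38.9 − 5(20.8) + 0.053(3540) + 1.1(45) = 38.9 − 104 + 187.62 + 49.5 = 172.02.
∂Q_d/∂I = +0.053, so E_I = 0.053·(3540/172.02) ≈ 1.09.
E_I > 1: normal good (luxury).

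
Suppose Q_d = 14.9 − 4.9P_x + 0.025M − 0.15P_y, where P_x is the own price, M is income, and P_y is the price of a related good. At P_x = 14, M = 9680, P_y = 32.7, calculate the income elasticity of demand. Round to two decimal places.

1.32

Q_d = 14.9 − 4.9(14) + 0.025(9680) − 0.15(32.7) = 14.9 − 68.6 + 242 − 4.905 = 183.395.
∂Q_d/∂M = +0.025, so E_I = 0.025·(9680/183.395) ≈ 1.32.
E_I > 1: normal good (luxury).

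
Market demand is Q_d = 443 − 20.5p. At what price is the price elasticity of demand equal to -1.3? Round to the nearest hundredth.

12.21

Set −bp/(a − bp) = −1.3 ⇒ bp = 1.3(a − bp) ⇒ bp(1+1.3) = 1.3·a.
p = 1.3·443/(20.5·2.3) ≈ 12.21.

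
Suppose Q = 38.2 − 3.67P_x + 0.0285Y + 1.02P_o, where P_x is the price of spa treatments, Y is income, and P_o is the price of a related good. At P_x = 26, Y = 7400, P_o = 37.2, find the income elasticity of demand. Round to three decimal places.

Evaluating quantity at (P_x, Y, P_o) gives Q = 38.2 − 3.67(26) + 0.0285(7400) + 1.02(37.2) = 38.2 − 95.42 + 210.9 + 37.944 = 191.624.
∂Q/∂Y = +0.0285, so E_I = 0.0285·(7400/191.624) ≈ 1.101.
E_I > 1: normal good (luxury).

1.101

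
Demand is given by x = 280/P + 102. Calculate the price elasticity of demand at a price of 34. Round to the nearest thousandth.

-0.075

At P = 34, x = 110.2353.
dx/dP = −280/P² = −0.2422.
Point elasticity E = (dx/dP)·(P/x) = -0.2422 × 34/110.2353 ≈ -0.075.
|E| < 1, so demand is inelastic at this price.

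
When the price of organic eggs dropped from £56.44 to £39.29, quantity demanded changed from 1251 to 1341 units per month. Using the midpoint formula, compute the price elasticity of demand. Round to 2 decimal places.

-0.19

%Δq = (1341 − 1251)/[(1251 + 1341)/2] = 90/1296 ≈ 0.0694.
%ΔP = (39.29 − 56.44)/[(56.44 + 39.29)/2] = -17.15/47.865 ≈ -0.3583.
Arc elasticity E = %Δq/%ΔP ≈ 0.0694/-0.3583 ≈ -0.19.
|E| < 1: demand is inelastic over this range.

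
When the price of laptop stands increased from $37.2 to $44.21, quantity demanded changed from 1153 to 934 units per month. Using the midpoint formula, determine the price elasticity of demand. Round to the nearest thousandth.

-1.219

%Δq = (934 − 1153)/[(1153 + 934)/2] = -219/1043.5 ≈ -0.2099.
%ΔP = (44.21 − 37.2)/[(37.2 + 44.21)/2] = 7.01/40.705 ≈ 0.1722.
Arc elasticity E = %Δq/%ΔP ≈ -0.2099/0.1722 ≈ -1.219.
|E| > 1: demand is elastic over this range.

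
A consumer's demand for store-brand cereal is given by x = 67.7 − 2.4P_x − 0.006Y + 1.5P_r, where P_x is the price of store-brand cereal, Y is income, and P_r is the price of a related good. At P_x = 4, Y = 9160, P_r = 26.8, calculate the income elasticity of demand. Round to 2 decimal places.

At the given point, x = 67.7 − 2.4(4) − 0.006(9160) + 1.5(26.8) = 67.7 − 9.6 − 54.96 + 40.2 = 43.34.
∂x/∂Y = −0.006, so E_I = -0.006·(9160/43.34) ≈ -1.27.
E_I < 0: inferior good.

-1.27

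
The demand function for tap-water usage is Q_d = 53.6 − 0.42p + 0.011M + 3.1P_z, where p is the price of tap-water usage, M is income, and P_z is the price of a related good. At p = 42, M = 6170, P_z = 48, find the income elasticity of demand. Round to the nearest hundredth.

Evaluating quantity at (p, M, P_z) gives Q_d = 53.6 − 0.42(42) + 0.011(6170) + 3.1(48) = 53.6 − 17.64 + 67.87 + 148.8 = 252.63.
∂Q_d/∂M = +0.011, so E_I = 0.011·(6170/252.63) ≈ 0.27.
E_I ∈ (0,1): normal good (necessity).

0.27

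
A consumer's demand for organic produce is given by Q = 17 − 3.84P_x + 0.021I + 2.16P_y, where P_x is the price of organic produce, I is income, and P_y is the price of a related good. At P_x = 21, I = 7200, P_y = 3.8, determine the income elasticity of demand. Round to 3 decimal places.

1.579

At the given point, Q = 17 − 3.84(21) + 0.021(7200) + 2.16(3.8) = 17 − 80.64 + 151.2 + 8.208 = 95.768.
∂Q/∂I = +0.021, so E_I = 0.021·(7200/95.768) ≈ 1.579.
E_I > 1: normal good (luxury).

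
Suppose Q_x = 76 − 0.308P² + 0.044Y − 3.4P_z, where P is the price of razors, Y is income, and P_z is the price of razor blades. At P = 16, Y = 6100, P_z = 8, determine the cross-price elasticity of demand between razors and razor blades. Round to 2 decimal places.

-0.11

At the given point, Q_x = 76 − 0.308(16)² + 0.044(6100) − 3.4(8) = 76 − 78.848 + 268.4 − 27.2 = 238.352.
∂Q_x/∂P_z = −3.4, so E_xy = -3.4·(8/238.352) ≈ -0.11.
E_xy < 0: the goods are complements.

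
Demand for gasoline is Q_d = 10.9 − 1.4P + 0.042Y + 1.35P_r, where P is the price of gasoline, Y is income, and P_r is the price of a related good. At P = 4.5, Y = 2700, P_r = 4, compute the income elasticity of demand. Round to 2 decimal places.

0.92

At the given point, Q_d = 10.9 − 1.4(4.5) + 0.042(2700) + 1.35(4) = 10.9 − 6.3 + 113.4 + 5.4 = 123.4.
∂Q_d/∂Y = +0.042, so E_I = 0.042·(2700/123.4) ≈ 0.92.
E_I ∈ (0,1): normal good (necessity).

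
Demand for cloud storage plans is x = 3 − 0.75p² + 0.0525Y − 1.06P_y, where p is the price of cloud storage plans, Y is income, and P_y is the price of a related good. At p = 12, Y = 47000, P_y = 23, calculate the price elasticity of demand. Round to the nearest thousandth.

-0.092

Evaluating quantity at (p, Y, P_y) gives x = 3 − 0.75(12)² + 0.0525(47000) − 1.06(23) = 3 − 108 + 2467.5 − 24.38 = 2338.12.
∂x/∂p = −2·0.75·p = -18, so E_p = -18·(12/2338.12) ≈ -0.092.
|E_p| < 1: demand is inelastic.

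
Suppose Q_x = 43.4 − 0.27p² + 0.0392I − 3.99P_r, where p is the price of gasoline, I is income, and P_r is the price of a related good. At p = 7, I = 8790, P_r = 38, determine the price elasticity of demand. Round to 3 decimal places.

Substituting, Q_x = 43.4 − 0.27(7)² + 0.0392(8790) − 3.99(38) = 43.4 − 13.23 + 344.568 − 151.62 = 223.118.
∂Q_x/∂p = −2·0.27·p = -3.78, so E_p = -3.78·(7/223.118) ≈ -0.119.
|E_p| < 1: demand is inelastic.

-0.119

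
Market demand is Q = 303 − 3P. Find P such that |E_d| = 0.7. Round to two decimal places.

Set −bP/(a − bP) = −0.7 ⇒ bP = 0.7(a − bP) ⇒ bP(1+0.7) = 0.7·a.
P = 0.7·303/(3·1.7) ≈ 41.59.

41.59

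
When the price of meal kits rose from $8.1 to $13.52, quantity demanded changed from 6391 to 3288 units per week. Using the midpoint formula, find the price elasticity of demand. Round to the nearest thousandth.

%Δq = (3288 − 6391)/[(6391 + 3288)/2] = -3103/4839.5 ≈ -0.6412.
%ΔP = (13.52 − 8.1)/[(8.1 + 13.52)/2] = 5.42/10.81 ≈ 0.5014.
Arc elasticity E = %Δq/%ΔP ≈ -0.6412/0.5014 ≈ -1.279.
|E| > 1: demand is elastic over this range.

-1.279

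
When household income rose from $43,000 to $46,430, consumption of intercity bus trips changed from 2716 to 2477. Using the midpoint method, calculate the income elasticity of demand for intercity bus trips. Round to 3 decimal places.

%ΔQ = (2477 − 2716)/[(2716+2477)/2] = -239/2596.5 ≈ -0.0920.
%ΔI = (46,430 − 43,000)/[(43,000+46,430)/2] = 3430/44715 ≈ 0.0767.
E_I = %ΔQ/%ΔI ≈ -1.200.
E_I < 0: inferior good.

-1.200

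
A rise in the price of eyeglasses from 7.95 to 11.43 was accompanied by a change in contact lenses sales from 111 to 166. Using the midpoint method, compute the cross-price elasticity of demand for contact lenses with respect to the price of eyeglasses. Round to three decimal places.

1.106

%ΔQ_x = (166 − 111)/[(111+166)/2] = 55/138.5 ≈ 0.3971.
%ΔP_y = (11.43 − 7.95)/[(7.95+11.43)/2] ≈ 0.3591.
E_xy = 0.3971/0.3591 ≈ 1.106.
E_xy > 0, so contact lenses and eyeglasses are substitutes.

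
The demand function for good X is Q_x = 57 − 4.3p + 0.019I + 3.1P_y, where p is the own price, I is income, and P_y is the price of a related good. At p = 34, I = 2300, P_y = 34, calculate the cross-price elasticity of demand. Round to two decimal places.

Evaluating quantity at (p, I, P_y) gives Q_x = 57 − 4.3(34) + 0.019(2300) + 3.1(34) = 57 − 146.2 + 43.7 + 105.4 = 59.9.
∂Q_x/∂P_y = +3.1, so E_xy = 3.1·(34/59.9) ≈ 1.76.
E_xy > 0: the goods are substitutes.

1.76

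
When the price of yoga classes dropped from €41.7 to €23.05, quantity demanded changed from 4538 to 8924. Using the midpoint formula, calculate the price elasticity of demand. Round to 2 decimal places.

%ΔQ = (8924 − 4538)/[(4538 + 8924)/2] = 4386/6731 ≈ 0.6516.
%Δp = (23.05 − 41.7)/[(41.7 + 23.05)/2] = -18.65/32.375 ≈ -0.5761.
Arc elasticity E = %ΔQ/%Δp ≈ 0.6516/-0.5761 ≈ -1.13.
|E| > 1: demand is elastic over this range.

-1.13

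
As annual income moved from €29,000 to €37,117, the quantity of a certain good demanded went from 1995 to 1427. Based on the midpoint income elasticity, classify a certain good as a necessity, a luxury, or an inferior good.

inferior

%ΔQ = (1427 − 1995)/[(1995+1427)/2] = -568/1711 ≈ -0.3320.
%ΔI = (37,117 − 29,000)/[(29,000+37,117)/2] = 8117/33058.5 ≈ 0.2455.
E_I = %ΔQ/%ΔI ≈ -1.352.
E_I < 0: inferior good.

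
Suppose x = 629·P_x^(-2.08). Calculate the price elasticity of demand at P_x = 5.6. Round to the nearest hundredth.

For a Cobb–Douglas (constant-elasticity) form x = A·P_x^α·…, the elasticity with respect to P_x equals the exponent α at every point.
Here the exponent on P_x is -2.08, so the price elasticity of demand is -2.08.

-2.08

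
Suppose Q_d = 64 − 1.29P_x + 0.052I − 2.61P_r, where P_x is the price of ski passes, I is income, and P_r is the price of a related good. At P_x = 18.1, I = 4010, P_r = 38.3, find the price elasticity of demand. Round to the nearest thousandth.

-0.156

Evaluating quantity at (P_x, I, P_r) gives Q_d = 64 − 1.29(18.1) + 0.052(4010) − 2.61(38.3) = 64 − 23.349 + 208.52 − 99.963 = 149.208.
∂Q_d/∂P_x = −1.29, so E_p = (−1.29)·(18.1/149.208) ≈ -0.156.
|E_p| < 1: demand is inelastic.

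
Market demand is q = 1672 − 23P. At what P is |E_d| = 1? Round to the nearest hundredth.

36.35

For linear demand q = a − bP, E = −bP/(a − bP). |E| = 1 ⇒ bP = a − bP ⇒ P = a/(2b).
P = 1672/(2·23) ≈ 36.35.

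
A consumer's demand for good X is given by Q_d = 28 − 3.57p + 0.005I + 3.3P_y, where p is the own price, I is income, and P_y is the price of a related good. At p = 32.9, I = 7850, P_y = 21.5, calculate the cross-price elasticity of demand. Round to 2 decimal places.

At the given point, Q_d = 28 − 3.57(32.9) + 0.005(7850) + 3.3(21.5) = 28 − 117.453 + 39.25 + 70.95 = 20.747.
∂Q_d/∂P_y = +3.3, so E_xy = 3.3·(21.5/20.747) ≈ 3.42.
E_xy > 0: the goods are substitutes.

3.42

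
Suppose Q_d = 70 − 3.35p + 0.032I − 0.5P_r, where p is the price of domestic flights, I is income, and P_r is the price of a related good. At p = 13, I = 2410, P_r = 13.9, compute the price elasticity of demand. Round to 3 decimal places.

Q_d = 70 − 3.35(13) + 0.032(2410) − 0.5(13.9) = 70 − 43.55 + 77.12 − 6.95 = 96.62.
∂Q_d/∂p = −3.35, so E_p = (−3.35)·(13/96.62) ≈ -0.451.
|E_p| < 1: demand is inelastic.

-0.451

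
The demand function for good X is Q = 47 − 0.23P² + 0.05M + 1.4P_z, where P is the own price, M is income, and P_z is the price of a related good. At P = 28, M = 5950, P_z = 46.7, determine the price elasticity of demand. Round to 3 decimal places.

-1.571

Q = 47 − 0.23(28)² + 0.05(5950) + 1.4(46.7) = 47 − 180.32 + 297.5 + 65.38 = 229.56.
∂Q/∂P = −2·0.23·P = -12.88, so E_p = -12.88·(28/229.56) ≈ -1.571.
|E_p| > 1: demand is elastic.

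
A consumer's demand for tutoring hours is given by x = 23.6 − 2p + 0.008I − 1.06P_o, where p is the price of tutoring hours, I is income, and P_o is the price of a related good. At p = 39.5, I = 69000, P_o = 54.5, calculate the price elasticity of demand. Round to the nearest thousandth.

-0.180

At the given point, x = 23.6 − 2(39.5) + 0.008(69000) − 1.06(54.5) = 23.6 − 79 + 552 − 57.77 = 438.83.
∂x/∂p = −2, so E_p = (−2)·(39.5/438.83) ≈ -0.180.
|E_p| < 1: demand is inelastic.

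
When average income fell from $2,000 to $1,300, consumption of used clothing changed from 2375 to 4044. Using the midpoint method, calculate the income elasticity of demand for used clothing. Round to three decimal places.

%ΔQ = (4044 − 2375)/[(2375+4044)/2] = 1669/3209.5 ≈ 0.5200.
%ΔI = (1,300 − 2,000)/[(2,000+1,300)/2] = -700/1650 ≈ -0.4242.
E_I = %ΔQ/%ΔI ≈ -1.226.
E_I < 0: inferior good.

-1.226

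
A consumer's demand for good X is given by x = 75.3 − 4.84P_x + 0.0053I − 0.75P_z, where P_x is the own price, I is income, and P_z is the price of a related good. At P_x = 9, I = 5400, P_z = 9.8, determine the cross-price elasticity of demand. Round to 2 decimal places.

-0.14

Evaluating quantity at (P_x, I, P_z) gives x = 75.3 − 4.84(9) + 0.0053(5400) − 0.75(9.8) = 75.3 − 43.56 + 28.62 − 7.35 = 53.01.
∂x/∂P_z = −0.75, so E_xy = -0.75·(9.8/53.01) ≈ -0.14.
E_xy < 0: the goods are complements.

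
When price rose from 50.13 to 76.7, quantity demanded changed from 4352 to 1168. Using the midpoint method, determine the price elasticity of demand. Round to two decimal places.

-2.75

%ΔQ = (1168 − 4352)/[(4352 + 1168)/2] = -3184/2760 ≈ -1.1536.
%Δp = (76.7 − 50.13)/[(50.13 + 76.7)/2] = 26.57/63.415 ≈ 0.4190.
Arc elasticity E = %ΔQ/%Δp ≈ -1.1536/0.4190 ≈ -2.75.
|E| > 1: demand is elastic over this range.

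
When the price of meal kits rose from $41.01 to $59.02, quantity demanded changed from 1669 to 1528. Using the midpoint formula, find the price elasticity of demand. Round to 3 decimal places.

%Δq = (1528 − 1669)/[(1669 + 1528)/2] = -141/1598.5 ≈ -0.0882.
%ΔP = (59.02 − 41.01)/[(41.01 + 59.02)/2] = 18.01/50.015 ≈ 0.3601.
Arc elasticity E = %Δq/%ΔP ≈ -0.0882/0.3601 ≈ -0.245.
|E| < 1: demand is inelastic over this range.

-0.245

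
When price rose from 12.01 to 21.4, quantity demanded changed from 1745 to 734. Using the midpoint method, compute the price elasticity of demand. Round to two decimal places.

%Δq = (734 − 1745)/[(1745 + 734)/2] = -1011/1239.5 ≈ -0.8157.
%Δp = (21.4 − 12.01)/[(12.01 + 21.4)/2] = 9.39/16.705 ≈ 0.5621.
Arc elasticity E = %Δq/%Δp ≈ -0.8157/0.5621 ≈ -1.45.
|E| > 1: demand is elastic over this range.

-1.45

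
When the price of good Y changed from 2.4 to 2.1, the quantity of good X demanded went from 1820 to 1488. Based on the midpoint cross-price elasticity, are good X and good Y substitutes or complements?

%ΔQ_x = (1488 − 1820)/[(1820+1488)/2] = -332/1654 ≈ -0.2007.
%ΔP_y = (2.1 − 2.4)/[(2.4+2.1)/2] ≈ -0.1333.
E_xy = -0.2007/-0.1333 ≈ 1.505.
E_xy > 0, so the goods are substitutes.

substitutes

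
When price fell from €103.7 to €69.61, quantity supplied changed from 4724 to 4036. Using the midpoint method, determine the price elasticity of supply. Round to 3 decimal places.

0.399

%ΔQ = (4036 − 4724)/[(4724 + 4036)/2] = -688/4380 ≈ -0.1571.
%Δp = (69.61 − 103.7)/[(103.7 + 69.61)/2] = -34.09/86.655 ≈ -0.3934.
Arc elasticity E = %ΔQ/%Δp ≈ -0.1571/-0.3934 ≈ 0.399.
|E| < 1: supply is inelastic over this range.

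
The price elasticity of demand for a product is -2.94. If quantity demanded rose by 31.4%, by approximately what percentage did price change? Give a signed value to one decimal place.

-10.7

%ΔQ ≈ E × %ΔP ⇒ %ΔP = %ΔQ / E = (31.4%)/(-2.94) ≈ -10.7%.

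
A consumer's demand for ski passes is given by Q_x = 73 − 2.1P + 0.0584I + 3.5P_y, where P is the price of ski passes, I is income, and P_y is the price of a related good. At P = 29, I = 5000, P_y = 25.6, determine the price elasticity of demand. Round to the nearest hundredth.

-0.15

Q_x = 73 − 2.1(29) + 0.0584(5000) + 3.5(25.6) = 73 − 60.9 + 292 + 89.6 = 393.7.
∂Q_x/∂P = −2.1, so E_p = (−2.1)·(29/393.7) ≈ -0.15.
|E_p| < 1: demand is inelastic.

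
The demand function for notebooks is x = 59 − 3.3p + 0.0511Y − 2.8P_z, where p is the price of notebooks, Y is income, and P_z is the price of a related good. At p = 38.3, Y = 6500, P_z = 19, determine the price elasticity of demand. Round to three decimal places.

x = 59 − 3.3(38.3) + 0.0511(6500) − 2.8(19) = 59 − 126.39 + 332.15 − 53.2 = 211.56.
∂x/∂p = −3.3, so E_p = (−3.3)·(38.3/211.56) ≈ -0.597.
|E_p| < 1: demand is inelastic.

-0.597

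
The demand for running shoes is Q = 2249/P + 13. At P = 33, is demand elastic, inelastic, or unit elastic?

inelastic

At P = 33, Q = 81.1515.
dQ/dP = −2249/P² = −2.0652.
Point elasticity E = (dQ/dP)·(P/Q) = -2.0652 × 33/81.1515 ≈ -0.840.
|E| ≈ 0.840 < 1, so demand is inelastic.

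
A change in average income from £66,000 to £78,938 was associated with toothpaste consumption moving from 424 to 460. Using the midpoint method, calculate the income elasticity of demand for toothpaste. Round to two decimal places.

0.46

%ΔQ = (460 − 424)/[(424+460)/2] = 36/442 ≈ 0.0814.
%ΔM = (78,938 − 66,000)/[(66,000+78,938)/2] = 12938/72469 ≈ 0.1785.
E_I = %ΔQ/%ΔM ≈ 0.46.
E_I ∈ (0,1): normal good (necessity).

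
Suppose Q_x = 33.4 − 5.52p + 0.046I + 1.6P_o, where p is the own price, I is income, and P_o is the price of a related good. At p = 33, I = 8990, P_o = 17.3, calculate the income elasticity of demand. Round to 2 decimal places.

1.41

Evaluating quantity at (p, I, P_o) gives Q_x = 33.4 − 5.52(33) + 0.046(8990) + 1.6(17.3) = 33.4 − 182.16 + 413.54 + 27.68 = 292.46.
∂Q_x/∂I = +0.046, so E_I = 0.046·(8990/292.46) ≈ 1.41.
E_I > 1: normal good (luxury).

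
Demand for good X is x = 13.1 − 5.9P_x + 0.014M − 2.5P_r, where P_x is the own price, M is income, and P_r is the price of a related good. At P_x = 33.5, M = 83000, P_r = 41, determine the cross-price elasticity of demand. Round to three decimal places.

-0.117

First evaluate x: 13.1 − 5.9(33.5) + 0.014(83000) − 2.5(41) = 13.1 − 197.65 + 1162 − 102.5 = 874.95.
∂x/∂P_r = −2.5, so E_xy = -2.5·(41/874.95) ≈ -0.117.
E_xy < 0: the goods are complements.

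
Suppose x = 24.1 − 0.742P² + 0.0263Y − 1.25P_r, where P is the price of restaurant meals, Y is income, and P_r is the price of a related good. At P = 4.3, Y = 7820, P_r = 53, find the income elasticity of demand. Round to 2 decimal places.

1.37

Substituting, x = 24.1 − 0.742(4.3)² + 0.0263(7820) − 1.25(53) = 24.1 − 13.7196 + 205.666 − 66.25 = 149.7964.
∂x/∂Y = +0.0263, so E_I = 0.0263·(7820/149.7964) ≈ 1.37.
E_I > 1: normal good (luxury).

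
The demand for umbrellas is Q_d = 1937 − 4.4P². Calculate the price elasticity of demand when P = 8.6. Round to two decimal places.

At P = 8.6, Q_d = 1611.576.
dQ_d/dP = −2·4.4·P = −75.68.
Point elasticity E = (dQ_d/dP)·(P/Q_d) = -75.68 × 8.6/1611.576 ≈ -0.40.
|E| < 1, so demand is inelastic at this price.

-0.40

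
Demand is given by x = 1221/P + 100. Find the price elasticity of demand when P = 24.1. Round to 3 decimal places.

-0.336

At P = 24.1, x = 150.6639.
dx/dP = −1221/P² = −2.1022.
Point elasticity E = (dx/dP)·(P/x) = -2.1022 × 24.1/150.6639 ≈ -0.336.
|E| < 1, so demand is inelastic at this price.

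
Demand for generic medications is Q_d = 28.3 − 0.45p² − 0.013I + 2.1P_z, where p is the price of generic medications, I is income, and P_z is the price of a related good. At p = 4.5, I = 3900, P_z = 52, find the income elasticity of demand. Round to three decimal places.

Q_d = 28.3 − 0.45(4.5)² − 0.013(3900) + 2.1(52) = 28.3 − 9.1125 − 50.7 + 109.2 = 77.6875.
∂Q_d/∂I = −0.013, so E_I = -0.013·(3900/77.6875) ≈ -0.653.
E_I < 0: inferior good.

-0.653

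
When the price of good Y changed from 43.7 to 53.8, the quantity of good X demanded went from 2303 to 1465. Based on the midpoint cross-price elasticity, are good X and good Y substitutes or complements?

complements

%ΔQ_x = (1465 − 2303)/[(2303+1465)/2] = -838/1884 ≈ -0.4448.
%ΔP_y = (53.8 − 43.7)/[(43.7+53.8)/2] ≈ 0.2072.
E_xy = -0.4448/0.2072 ≈ -2.147.
E_xy < 0, so the goods are complements.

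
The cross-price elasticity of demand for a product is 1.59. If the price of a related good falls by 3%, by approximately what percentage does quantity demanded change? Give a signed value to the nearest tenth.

-4.8

%ΔQ ≈ E × %ΔP_y = (1.59) × (-3%) ≈ -4.8%.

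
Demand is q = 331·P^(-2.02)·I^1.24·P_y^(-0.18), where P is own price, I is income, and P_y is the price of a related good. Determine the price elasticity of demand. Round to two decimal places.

-2.02

For a Cobb–Douglas (constant-elasticity) form q = A·P^α·…, the elasticity with respect to P equals the exponent α at every point.
Here the exponent on P is -2.02, so the price elasticity of demand is -2.02.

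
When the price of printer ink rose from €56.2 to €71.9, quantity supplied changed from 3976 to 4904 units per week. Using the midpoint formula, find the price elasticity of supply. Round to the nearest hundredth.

0.85

%ΔQ = (4904 − 3976)/[(3976 + 4904)/2] = 928/4440 ≈ 0.2090.
%Δp = (71.9 − 56.2)/[(56.2 + 71.9)/2] = 15.7/64.05 ≈ 0.2451.
Arc elasticity E = %ΔQ/%Δp ≈ 0.2090/0.2451 ≈ 0.85.
|E| < 1: supply is inelastic over this range.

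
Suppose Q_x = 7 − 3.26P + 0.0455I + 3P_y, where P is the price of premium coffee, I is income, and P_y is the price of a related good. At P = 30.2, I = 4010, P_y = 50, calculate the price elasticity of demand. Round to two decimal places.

-0.41

Substituting, Q_x = 7 − 3.26(30.2) + 0.0455(4010) + 3(50) = 7 − 98.452 + 182.455 + 150 = 241.003.
∂Q_x/∂P = −3.26, so E_p = (−3.26)·(30.2/241.003) ≈ -0.41.
|E_p| < 1: demand is inelastic.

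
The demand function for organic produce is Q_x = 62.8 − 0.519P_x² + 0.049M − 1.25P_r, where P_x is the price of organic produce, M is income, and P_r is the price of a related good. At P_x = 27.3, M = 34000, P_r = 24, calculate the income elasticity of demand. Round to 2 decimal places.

1.27

Q_x = 62.8 − 0.519(27.3)² + 0.049(34000) − 1.25(24) = 62.8 − 386.8055 + 1666 − 30 = 1311.9945.
∂Q_x/∂M = +0.049, so E_I = 0.049·(34000/1311.9945) ≈ 1.27.
E_I > 1: normal good (luxury).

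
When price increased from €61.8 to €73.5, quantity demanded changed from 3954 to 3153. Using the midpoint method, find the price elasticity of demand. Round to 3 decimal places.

%ΔQ = (3153 − 3954)/[(3954 + 3153)/2] = -801/3553.5 ≈ -0.2254.
%ΔP = (73.5 − 61.8)/[(61.8 + 73.5)/2] = 11.7/67.65 ≈ 0.1729.
Arc elasticity E = %ΔQ/%ΔP ≈ -0.2254/0.1729 ≈ -1.303.
|E| > 1: demand is elastic over this range.

-1.303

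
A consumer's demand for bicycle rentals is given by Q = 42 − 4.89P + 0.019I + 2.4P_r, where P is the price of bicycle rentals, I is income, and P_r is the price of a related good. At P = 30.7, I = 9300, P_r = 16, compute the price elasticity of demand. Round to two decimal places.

-1.40

At the given point, Q = 42 − 4.89(30.7) + 0.019(9300) + 2.4(16) = 42 − 150.123 + 176.7 + 38.4 = 106.977.
∂Q/∂P = −4.89, so E_p = (−4.89)·(30.7/106.977) ≈ -1.40.
|E_p| > 1: demand is elastic.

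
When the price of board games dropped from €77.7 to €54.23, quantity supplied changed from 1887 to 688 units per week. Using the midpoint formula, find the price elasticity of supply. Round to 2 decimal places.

%ΔQ = (688 − 1887)/[(1887 + 688)/2] = -1199/1287.5 ≈ -0.9313.
%Δp = (54.23 − 77.7)/[(77.7 + 54.23)/2] = -23.47/65.965 ≈ -0.3558.
Arc elasticity E = %ΔQ/%Δp ≈ -0.9313/-0.3558 ≈ 2.62.
|E| > 1: supply is elastic over this range.

2.62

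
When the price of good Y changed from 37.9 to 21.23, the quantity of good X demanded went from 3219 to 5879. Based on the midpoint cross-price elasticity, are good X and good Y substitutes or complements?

complements

%ΔQ_x = (5879 − 3219)/[(3219+5879)/2] = 2660/4549 ≈ 0.5847.
%ΔP_y = (21.23 − 37.9)/[(37.9+21.23)/2] ≈ -0.5638.
E_xy = 0.5847/-0.5638 ≈ -1.037.
E_xy < 0, so the goods are complements.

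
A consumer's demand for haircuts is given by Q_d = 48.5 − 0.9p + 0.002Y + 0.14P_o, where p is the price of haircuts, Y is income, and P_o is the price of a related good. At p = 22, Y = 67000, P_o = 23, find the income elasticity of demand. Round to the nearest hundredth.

Q_d = 48.5 − 0.9(22) + 0.002(67000) + 0.14(23) = 48.5 − 19.8 + 134 + 3.22 = 165.92.
∂Q_d/∂Y = +0.002, so E_I = 0.002·(67000/165.92) ≈ 0.81.
E_I ∈ (0,1): normal good (necessity).

0.81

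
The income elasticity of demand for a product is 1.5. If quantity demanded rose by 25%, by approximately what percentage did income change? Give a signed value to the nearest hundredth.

16.67

%ΔQ ≈ E × %ΔI ⇒ %ΔI = %ΔQ / E = (25%)/(1.5) ≈ 16.67%.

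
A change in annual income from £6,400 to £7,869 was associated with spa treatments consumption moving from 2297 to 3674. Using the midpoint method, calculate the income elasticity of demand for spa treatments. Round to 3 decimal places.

2.240

%ΔQ = (3674 − 2297)/[(2297+3674)/2] = 1377/2985.5 ≈ 0.4612.
%ΔI = (7,869 − 6,400)/[(6,400+7,869)/2] = 1469/7134.5 ≈ 0.2059.
E_I = %ΔQ/%ΔI ≈ 2.240.
E_I > 1: normal good (luxury).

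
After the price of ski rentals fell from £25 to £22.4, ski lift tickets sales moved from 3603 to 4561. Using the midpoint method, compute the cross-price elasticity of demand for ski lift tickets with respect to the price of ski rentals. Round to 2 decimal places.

%ΔQ_x = (4561 − 3603)/[(3603+4561)/2] = 958/4082 ≈ 0.2347.
%ΔP_y = (22.4 − 25)/[(25+22.4)/2] ≈ -0.1097.
E_xy = 0.2347/-0.1097 ≈ -2.14.
E_xy < 0, so ski lift tickets and ski rentals are complements.

-2.14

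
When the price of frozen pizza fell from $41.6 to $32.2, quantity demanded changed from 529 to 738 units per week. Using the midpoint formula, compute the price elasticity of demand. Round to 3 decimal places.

%Δq = (738 − 529)/[(529 + 738)/2] = 209/633.5 ≈ 0.3299.
%Δp = (32.2 − 41.6)/[(41.6 + 32.2)/2] = -9.4/36.9 ≈ -0.2547.
Arc elasticity E = %Δq/%Δp ≈ 0.3299/-0.2547 ≈ -1.295.
|E| > 1: demand is elastic over this range.

-1.295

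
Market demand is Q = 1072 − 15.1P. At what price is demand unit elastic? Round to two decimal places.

For linear demand Q = a − bP, E = −bP/(a − bP). |E| = 1 ⇒ bP = a − bP ⇒ P = a/(2b).
P = 1072/(2·15.1) ≈ 35.50.

35.50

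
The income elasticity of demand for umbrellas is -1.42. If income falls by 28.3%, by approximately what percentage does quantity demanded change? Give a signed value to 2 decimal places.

%ΔQ ≈ E × %ΔI = (-1.42) × (-28.3%) ≈ 40.19%.

40.19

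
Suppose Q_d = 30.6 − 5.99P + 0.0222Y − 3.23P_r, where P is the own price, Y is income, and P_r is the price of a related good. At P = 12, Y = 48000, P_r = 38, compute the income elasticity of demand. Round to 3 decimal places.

1.182

Q_d = 30.6 − 5.99(12) + 0.0222(48000) − 3.23(38) = 30.6 − 71.88 + 1065.6 − 122.74 = 901.58.
∂Q_d/∂Y = +0.0222, so E_I = 0.0222·(48000/901.58) ≈ 1.182.
E_I > 1: normal good (luxury).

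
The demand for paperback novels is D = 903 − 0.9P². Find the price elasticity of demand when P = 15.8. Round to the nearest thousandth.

-0.662

At P = 15.8, D = 678.324.
dD/dP = −2·0.9·P = −28.44.
Point elasticity E = (dD/dP)·(P/D) = -28.44 × 15.8/678.324 ≈ -0.662.
|E| < 1, so demand is inelastic at this price.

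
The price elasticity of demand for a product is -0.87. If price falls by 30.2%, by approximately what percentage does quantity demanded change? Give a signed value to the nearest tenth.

%ΔQ ≈ E × %ΔP = (-0.87) × (-30.2%) ≈ 26.3%.

26.3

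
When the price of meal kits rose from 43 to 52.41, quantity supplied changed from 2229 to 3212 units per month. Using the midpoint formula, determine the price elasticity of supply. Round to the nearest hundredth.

%ΔQ = (3212 − 2229)/[(2229 + 3212)/2] = 983/2720.5 ≈ 0.3613.
%ΔP = (52.41 − 43)/[(43 + 52.41)/2] = 9.41/47.705 ≈ 0.1973.
Arc elasticity E = %ΔQ/%ΔP ≈ 0.3613/0.1973 ≈ 1.83.
|E| > 1: supply is elastic over this range.

1.83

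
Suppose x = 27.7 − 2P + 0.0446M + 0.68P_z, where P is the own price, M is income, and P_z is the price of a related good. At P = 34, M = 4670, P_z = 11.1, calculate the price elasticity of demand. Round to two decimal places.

-0.39

Substituting, x = 27.7 − 2(34) + 0.0446(4670) + 0.68(11.1) = 27.7 − 68 + 208.282 + 7.548 = 175.53.
∂x/∂P = −2, so E_p = (−2)·(34/175.53) ≈ -0.39.
|E_p| < 1: demand is inelastic.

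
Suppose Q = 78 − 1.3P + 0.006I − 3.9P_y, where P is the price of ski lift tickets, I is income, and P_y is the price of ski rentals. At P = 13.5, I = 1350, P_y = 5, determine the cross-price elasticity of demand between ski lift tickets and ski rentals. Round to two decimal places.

Substituting, Q = 78 − 1.3(13.5) + 0.006(1350) − 3.9(5) = 78 − 17.55 + 8.1 − 19.5 = 49.05.
∂Q/∂P_y = −3.9, so E_xy = -3.9·(5/49.05) ≈ -0.40.
E_xy < 0: the goods are complements.

-0.40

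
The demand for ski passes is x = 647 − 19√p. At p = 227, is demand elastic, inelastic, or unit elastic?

inelastic

At p = 227, x = 360.7361.
dx/dp = −19/(2√p) = −19/(2·15.0665).
Point elasticity E = (dx/dp)·(p/x) = -0.6305 × 227/360.7361 ≈ -0.397.
|E| ≈ 0.397 < 1, so demand is inelastic.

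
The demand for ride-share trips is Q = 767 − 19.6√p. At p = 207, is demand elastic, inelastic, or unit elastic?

At p = 207, Q = 485.0051.
dQ/dp = −19.6/(2√p) = −19.6/(2·14.3875).
Point elasticity E = (dQ/dp)·(p/Q) = -0.6811 × 207/485.0051 ≈ -0.291.
|E| ≈ 0.291 < 1, so demand is inelastic.

inelastic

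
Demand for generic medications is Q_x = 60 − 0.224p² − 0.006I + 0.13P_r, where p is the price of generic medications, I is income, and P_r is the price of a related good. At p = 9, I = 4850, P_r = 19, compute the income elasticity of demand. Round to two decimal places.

-1.91

First evaluate Q_x: 60 − 0.224(9)² − 0.006(4850) + 0.13(19) = 60 − 18.144 − 29.1 + 2.47 = 15.226.
∂Q_x/∂I = −0.006, so E_I = -0.006·(4850/15.226) ≈ -1.91.
E_I < 0: inferior good.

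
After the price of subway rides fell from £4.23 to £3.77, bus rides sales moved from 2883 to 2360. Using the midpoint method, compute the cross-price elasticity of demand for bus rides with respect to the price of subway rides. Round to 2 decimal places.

1.73

%ΔQ_x = (2360 − 2883)/[(2883+2360)/2] = -523/2621.5 ≈ -0.1995.
%ΔP_y = (3.77 − 4.23)/[(4.23+3.77)/2] ≈ -0.1150.
E_xy = -0.1995/-0.1150 ≈ 1.73.
E_xy > 0, so bus rides and subway rides are substitutes.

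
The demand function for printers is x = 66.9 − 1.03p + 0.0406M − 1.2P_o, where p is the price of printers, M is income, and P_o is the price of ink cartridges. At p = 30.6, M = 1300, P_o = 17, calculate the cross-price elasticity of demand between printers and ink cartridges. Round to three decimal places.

x = 66.9 − 1.03(30.6) + 0.0406(1300) − 1.2(17) = 66.9 − 31.518 + 52.78 − 20.4 = 67.762.
∂x/∂P_o = −1.2, so E_xy = -1.2·(17/67.762) ≈ -0.301.
E_xy < 0: the goods are complements.

-0.301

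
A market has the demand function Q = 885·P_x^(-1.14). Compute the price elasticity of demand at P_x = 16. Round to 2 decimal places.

For a Cobb–Douglas (constant-elasticity) form Q = A·P_x^α·…, the elasticity with respect to P_x equals the exponent α at every point.
Here the exponent on P_x is -1.14, so the price elasticity of demand is -1.14.

-1.14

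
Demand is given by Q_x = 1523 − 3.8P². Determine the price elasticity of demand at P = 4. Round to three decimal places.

-0.083

At P = 4, Q_x = 1462.2.
dQ_x/dP = −2·3.8·P = −30.4.
Point elasticity E = (dQ_x/dP)·(P/Q_x) = -30.4 × 4/1462.2 ≈ -0.083.
|E| < 1, so demand is inelastic at this price.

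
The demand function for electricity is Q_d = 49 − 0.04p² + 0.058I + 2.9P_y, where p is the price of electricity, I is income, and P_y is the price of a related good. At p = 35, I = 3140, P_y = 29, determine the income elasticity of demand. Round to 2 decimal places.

0.68

Q_d = 49 − 0.04(35)² + 0.058(3140) + 2.9(29) = 49 − 49 + 182.12 + 84.1 = 266.22.
∂Q_d/∂I = +0.058, so E_I = 0.058·(3140/266.22) ≈ 0.68.
E_I ∈ (0,1): normal good (necessity).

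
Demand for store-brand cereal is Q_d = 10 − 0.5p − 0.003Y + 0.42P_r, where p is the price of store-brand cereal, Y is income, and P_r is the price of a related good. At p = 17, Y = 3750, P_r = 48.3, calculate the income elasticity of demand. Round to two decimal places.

Substituting, Q_d = 10 − 0.5(17) − 0.003(3750) + 0.42(48.3) = 10 − 8.5 − 11.25 + 20.286 = 10.536.
∂Q_d/∂Y = −0.003, so E_I = -0.003·(3750/10.536) ≈ -1.07.
E_I < 0: inferior good.

-1.07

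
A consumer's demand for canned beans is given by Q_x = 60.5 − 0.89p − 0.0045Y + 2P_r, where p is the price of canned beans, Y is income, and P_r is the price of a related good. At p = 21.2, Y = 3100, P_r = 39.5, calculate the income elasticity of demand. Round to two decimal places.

-0.13

Q_x = 60.5 − 0.89(21.2) − 0.0045(3100) + 2(39.5) = 60.5 − 18.868 − 13.95 + 79 = 106.682.
∂Q_x/∂Y = −0.0045, so E_I = -0.0045·(3100/106.682) ≈ -0.13.
E_I < 0: inferior good.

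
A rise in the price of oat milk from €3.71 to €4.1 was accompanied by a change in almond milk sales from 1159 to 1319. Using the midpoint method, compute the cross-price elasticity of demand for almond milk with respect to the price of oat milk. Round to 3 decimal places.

%ΔQ_x = (1319 − 1159)/[(1159+1319)/2] = 160/1239 ≈ 0.1291.
%ΔP_y = (4.1 − 3.71)/[(3.71+4.1)/2] ≈ 0.0999.
E_xy = 0.1291/0.0999 ≈ 1.293.
E_xy > 0, so almond milk and oat milk are substitutes.

1.293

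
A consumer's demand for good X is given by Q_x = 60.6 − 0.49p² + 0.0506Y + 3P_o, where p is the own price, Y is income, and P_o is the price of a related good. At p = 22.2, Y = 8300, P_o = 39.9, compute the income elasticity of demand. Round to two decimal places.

First evaluate Q_x: 60.6 − 0.49(22.2)² + 0.0506(8300) + 3(39.9) = 60.6 − 241.4916 + 419.98 + 119.7 = 358.7884.
∂Q_x/∂Y = +0.0506, so E_I = 0.0506·(8300/358.7884) ≈ 1.17.
E_I > 1: normal good (luxury).

1.17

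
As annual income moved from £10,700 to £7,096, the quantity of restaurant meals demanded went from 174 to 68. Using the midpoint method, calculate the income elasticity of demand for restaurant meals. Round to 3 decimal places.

%ΔQ = (68 − 174)/[(174+68)/2] = -106/121 ≈ -0.8760.
%ΔI = (7,096 − 10,700)/[(10,700+7,096)/2] = -3604/8898 ≈ -0.4050.
E_I = %ΔQ/%ΔI ≈ 2.163.
E_I > 1: normal good (luxury).

2.163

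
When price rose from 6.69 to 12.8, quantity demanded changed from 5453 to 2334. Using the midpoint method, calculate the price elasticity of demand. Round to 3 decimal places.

-1.278

%ΔQ = (2334 − 5453)/[(5453 + 2334)/2] = -3119/3893.5 ≈ -0.8011.
%ΔP = (12.8 − 6.69)/[(6.69 + 12.8)/2] = 6.11/9.745 ≈ 0.6270.
Arc elasticity E = %ΔQ/%ΔP ≈ -0.8011/0.6270 ≈ -1.278.
|E| > 1: demand is elastic over this range.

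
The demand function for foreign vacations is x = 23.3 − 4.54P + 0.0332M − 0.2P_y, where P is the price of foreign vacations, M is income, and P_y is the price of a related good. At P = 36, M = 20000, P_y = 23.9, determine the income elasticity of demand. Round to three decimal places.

1.279

At the given point, x = 23.3 − 4.54(36) + 0.0332(20000) − 0.2(23.9) = 23.3 − 163.44 + 664 − 4.78 = 519.08.
∂x/∂M = +0.0332, so E_I = 0.0332·(20000/519.08) ≈ 1.279.
E_I > 1: normal good (luxury).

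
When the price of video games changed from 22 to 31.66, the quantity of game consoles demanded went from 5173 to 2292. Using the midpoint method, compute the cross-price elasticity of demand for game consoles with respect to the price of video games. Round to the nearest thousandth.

%ΔQ_x = (2292 − 5173)/[(5173+2292)/2] = -2881/3732.5 ≈ -0.7719.
%ΔP_y = (31.66 − 22)/[(22+31.66)/2] ≈ 0.3600.
E_xy = -0.7719/0.3600 ≈ -2.144.
E_xy < 0, so game consoles and video games are complements.

-2.144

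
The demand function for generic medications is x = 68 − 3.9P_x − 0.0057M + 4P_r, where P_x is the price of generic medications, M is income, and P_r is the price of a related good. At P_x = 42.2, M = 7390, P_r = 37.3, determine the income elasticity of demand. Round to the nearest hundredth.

-4.01

x = 68 − 3.9(42.2) − 0.0057(7390) + 4(37.3) = 68 − 164.58 − 42.123 + 149.2 = 10.497.
∂x/∂M = −0.0057, so E_I = -0.0057·(7390/10.497) ≈ -4.01.
E_I < 0: inferior good.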